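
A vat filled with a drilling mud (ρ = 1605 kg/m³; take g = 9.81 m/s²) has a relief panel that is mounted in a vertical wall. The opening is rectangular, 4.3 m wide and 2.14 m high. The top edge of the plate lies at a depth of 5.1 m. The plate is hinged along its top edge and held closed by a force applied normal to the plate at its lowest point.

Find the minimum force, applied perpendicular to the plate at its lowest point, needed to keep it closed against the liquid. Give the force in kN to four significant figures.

P ≈ 472.8 kN

γ = ρg = 1605 × 9.81 / 1000 = 15.74505 kN/m³.
The centroid lies 2.14/2 = 1.07 m below the top edge, so the centroid depth is h_c = 5.1 + 1.07 = 6.17 m.
A = 4.3 × 2.14 = 9.202 m².
Resultant F = γ·h_c·A = 15.74505 × 6.17 × 9.202 = 893.946 kN.
I_c = b·h³/12 = 4.3 × 2.14³/12 = 3.51179 m⁴.
Centre of pressure: y_p = y_c + I_c/(y_c·A) = 6.17 + 3.51179/(6.17 × 9.202) = 6.17 + 0.0618531 = 6.23185 m along the plane.
The resultant acts 1.07 + 0.0618531 = 1.13185 m (along the plate) below the hinge at the top edge, so the moment about the hinge is M = F × 1.13185 = 893.946 × 1.13185 = 1011.81 kN·m.
A normal force at the bottom, 2.14 m from the hinge, must supply this moment: P = 1011.81/2.14 = 472.808 kN.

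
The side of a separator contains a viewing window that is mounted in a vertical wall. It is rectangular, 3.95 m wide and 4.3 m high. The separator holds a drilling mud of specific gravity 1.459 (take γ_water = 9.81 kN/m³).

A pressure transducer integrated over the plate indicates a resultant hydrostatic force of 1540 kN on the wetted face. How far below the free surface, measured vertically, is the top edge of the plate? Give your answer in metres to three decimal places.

d_top ≈ 4.185 m

γ = 1.459 × 9.81 = 14.31279 kN/m³.
A = 3.95 × 4.3 = 16.985 m².
From F = γ·h_c·A, the centroid depth is h_c = 1540/(14.31279 × 16.985) = 6.33477 m.
The centroid lies 4.3/2 = 2.15 m below the top edge, so the top edge sits at h_top = 6.33477 − 2.15 = 4.18477 m below the surface.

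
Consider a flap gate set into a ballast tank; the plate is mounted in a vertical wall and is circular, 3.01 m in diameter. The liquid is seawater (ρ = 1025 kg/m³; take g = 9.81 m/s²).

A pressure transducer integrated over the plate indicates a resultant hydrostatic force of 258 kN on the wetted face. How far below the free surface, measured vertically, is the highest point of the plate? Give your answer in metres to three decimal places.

d_top ≈ 2.101 m

γ = ρg = 1025 × 9.81 / 1000 = 10.05525 kN/m³.
A = π(1.505)² = 7.11579 m².
From F = γ·h_c·A, the centroid depth is h_c = 258/(10.05525 × 7.11579) = 3.60582 m.
The centroid is at the centre, 1.505 m below the top of the plate, so the highest point sits at h_top = 3.60582 − 1.505 = 2.10082 m below the surface.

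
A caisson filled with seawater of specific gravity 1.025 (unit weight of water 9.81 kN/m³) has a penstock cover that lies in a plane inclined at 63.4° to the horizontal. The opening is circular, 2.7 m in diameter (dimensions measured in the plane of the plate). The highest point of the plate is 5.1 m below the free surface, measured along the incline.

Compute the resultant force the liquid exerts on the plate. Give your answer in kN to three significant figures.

F ≈ 332 kN

γ = 1.025 × 9.81 = 10.05525 kN/m³.
Let θ = 63.4° be the plate's angle to the horizontal; measure y along the incline from where the plane meets the free surface. Vertical depth h = y·sinθ with sinθ = 0.894154.
The centroid is at the centre, 1.35 m below the top of the plate, so y_c = 5.1 + 1.35 = 6.45 m and h_c = 6.45 × 0.894154 = 5.76729 m.
A = π(1.35)² = 5.72555 m².
Resultant F = γ·h_c·A = 10.05525 × 5.76729 × 5.72555 = 332.033 kN.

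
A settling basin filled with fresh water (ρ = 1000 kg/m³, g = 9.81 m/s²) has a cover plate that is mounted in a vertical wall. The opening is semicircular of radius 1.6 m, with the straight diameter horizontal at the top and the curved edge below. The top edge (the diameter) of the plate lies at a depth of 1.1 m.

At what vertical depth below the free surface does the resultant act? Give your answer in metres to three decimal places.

γ = ρg = 1000 × 9.81 = 9810 N/m³ = 9.81 kN/m³.
The centroid of a semicircle lies 4r/(3π) = 0.679061 m from the diameter, here below the top edge, so the centroid depth is h_c = 1.1 + 0.679061 = 1.77906 m.
A = πr²/2 = π × 1.6²/2 = 4.02124 m².
Resultant F = γ·h_c·A = 9.81 × 1.77906 × 4.02124 = 70.181 kN.
I_c = (π/8 − 8/(9π))·r⁴ = 0.109757 × 1.6⁴ = 0.719303 m⁴.
Centre of pressure: y_p = y_c + I_c/(y_c·A) = 1.77906 + 0.719303/(1.77906 × 4.02124) = 1.77906 + 0.100545 = 1.87961 m along the plane.

h_p = 1.880 m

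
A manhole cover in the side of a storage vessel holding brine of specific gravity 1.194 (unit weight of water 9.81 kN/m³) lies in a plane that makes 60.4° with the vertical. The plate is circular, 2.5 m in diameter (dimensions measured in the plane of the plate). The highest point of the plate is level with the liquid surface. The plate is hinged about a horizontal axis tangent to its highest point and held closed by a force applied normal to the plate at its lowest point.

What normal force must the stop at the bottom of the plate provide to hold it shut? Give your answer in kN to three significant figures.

P ≈ 22.2 kN

γ = 1.194 × 9.81 = 11.71314 kN/m³.
The plate makes 60.4° with the vertical, i.e. θ = 90° − 60.4° = 29.6° to the horizontal. Measuring y along the incline from the free-surface line, vertical depth h = y·sinθ with sinθ = 0.493942.
The centroid is at the centre, 1.25 m below the top of the plate, so y_c = 1.25 m and h_c = 1.25 × 0.493942 = 0.617428 m.
A = π(1.25)² = 4.90874 m².
Resultant F = γ·h_c·A = 11.71314 × 0.617428 × 4.90874 = 35.5001 kN.
I_c = πr⁴/4 = π × 1.25⁴/4 = 1.91748 m⁴.
Centre of pressure: y_p = y_c + I_c/(y_c·A) = 1.25 + 1.91748/(1.25 × 4.90874) = 1.25 + 0.312501 = 1.5625 m along the plane.
The resultant acts 1.25 + 0.312501 = 1.5625 m (along the plate) below the hinge at the top edge, so the moment about the hinge is M = F × 1.5625 = 35.5001 × 1.5625 = 55.4689 kN·m.
A normal force at the bottom, 2.5 m from the hinge, must supply this moment: P = 55.4689/2.5 = 22.1876 kN.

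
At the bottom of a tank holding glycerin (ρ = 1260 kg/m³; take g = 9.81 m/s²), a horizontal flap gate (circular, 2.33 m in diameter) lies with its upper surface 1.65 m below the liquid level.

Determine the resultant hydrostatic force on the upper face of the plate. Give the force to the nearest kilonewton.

F ≈ 87 kN

γ = ρg = 1260 × 9.81 / 1000 = 12.3606 kN/m³.
The plate is horizontal, so pressure is uniform at p = γ·h = 12.3606 × 1.65 = 20.395 kN/m².
A = π(1.165)² = 4.26385 m².
F = p·A = 20.395 × 4.26385 = 86.9612 kN.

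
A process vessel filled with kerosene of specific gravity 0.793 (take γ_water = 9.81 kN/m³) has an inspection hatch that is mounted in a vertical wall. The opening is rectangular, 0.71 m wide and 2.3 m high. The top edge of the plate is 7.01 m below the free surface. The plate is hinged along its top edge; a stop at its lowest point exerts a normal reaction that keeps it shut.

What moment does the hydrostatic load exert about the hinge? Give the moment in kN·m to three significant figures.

γ = 0.793 × 9.81 = 7.77933 kN/m³.
The centroid lies 2.3/2 = 1.15 m below the top edge, so the centroid depth is h_c = 7.01 + 1.15 = 8.16 m.
A = 0.71 × 2.3 = 1.633 m².
Resultant F = γ·h_c·A = 7.77933 × 8.16 × 1.633 = 103.662 kN.
I_c = b·h³/12 = 0.71 × 2.3³/12 = 0.719881 m⁴.
Centre of pressure: y_p = y_c + I_c/(y_c·A) = 8.16 + 0.719881/(8.16 × 1.633) = 8.16 + 0.0540237 = 8.21402 m along the plane.
The resultant acts 1.15 + 0.0540237 = 1.20402 m (along the plate) below the hinge at the top edge, so the moment about the hinge is M = F × 1.20402 = 103.662 × 1.20402 = 124.811 kN·m.

M ≈ 125 kN·m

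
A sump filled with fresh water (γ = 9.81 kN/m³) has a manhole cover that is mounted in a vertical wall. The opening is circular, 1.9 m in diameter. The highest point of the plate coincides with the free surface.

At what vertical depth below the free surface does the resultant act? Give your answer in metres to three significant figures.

γ = 9.81 kN/m³.
The centroid is at the centre, 0.95 m below the top of the plate, so the centroid depth is h_c = 0.95 m.
A = π(0.95)² = 2.83529 m².
Resultant F = γ·h_c·A = 9.81 × 0.95 × 2.83529 = 26.4235 kN.
I_c = πr⁴/4 = π × 0.95⁴/4 = 0.639712 m⁴.
Centre of pressure: y_p = y_c + I_c/(y_c·A) = 0.95 + 0.639712/(0.95 × 2.83529) = 0.95 + 0.2375 = 1.1875 m along the plane.

h_p = 1.19 m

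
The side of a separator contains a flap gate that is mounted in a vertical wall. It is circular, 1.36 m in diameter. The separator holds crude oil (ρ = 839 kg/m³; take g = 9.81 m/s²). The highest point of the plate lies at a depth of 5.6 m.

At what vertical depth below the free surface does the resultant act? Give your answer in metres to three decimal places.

γ = ρg = 839 × 9.81 / 1000 = 8.23059 kN/m³.
The centroid is at the centre, 0.68 m below the top of the plate, so the centroid depth is h_c = 5.6 + 0.68 = 6.28 m.
A = π(0.68)² = 1.45267 m².
Resultant F = γ·h_c·A = 8.23059 × 6.28 × 1.45267 = 75.0858 kN.
I_c = πr⁴/4 = π × 0.68⁴/4 = 0.167929 m⁴.
Centre of pressure: y_p = y_c + I_c/(y_c·A) = 6.28 + 0.167929/(6.28 × 1.45267) = 6.28 + 0.0184077 = 6.29841 m along the plane.

h_p = 6.298 m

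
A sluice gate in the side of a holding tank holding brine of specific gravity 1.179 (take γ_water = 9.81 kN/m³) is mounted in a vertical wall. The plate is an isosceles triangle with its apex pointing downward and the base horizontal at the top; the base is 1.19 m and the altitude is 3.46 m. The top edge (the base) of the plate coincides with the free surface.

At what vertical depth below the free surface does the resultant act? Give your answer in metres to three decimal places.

γ = 1.179 × 9.81 = 11.56599 kN/m³.
With the apex down, the centroid sits h/3 = 3.46/3 = 1.15333 m below the base (the top edge), so the centroid depth is h_c = 1.15333 m.
A = ½ × 1.19 × 3.46 = 2.0587 m².
Resultant F = γ·h_c·A = 11.56599 × 1.15333 × 2.0587 = 27.4618 kN.
I_c = b·h³/36 = 1.19 × 3.46³/36 = 1.36922 m⁴.
Centre of pressure: y_p = y_c + I_c/(y_c·A) = 1.15333 + 1.36922/(1.15333 × 2.0587) = 1.15333 + 0.576669 = 1.73 m along the plane.

h_p = 1.730 m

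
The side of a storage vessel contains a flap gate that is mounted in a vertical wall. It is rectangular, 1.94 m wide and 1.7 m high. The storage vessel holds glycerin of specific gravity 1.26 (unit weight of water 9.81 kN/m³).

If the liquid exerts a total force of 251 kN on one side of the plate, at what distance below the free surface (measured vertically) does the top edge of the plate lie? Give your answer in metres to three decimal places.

d_top ≈ 5.307 m

γ = 1.26 × 9.81 = 12.3606 kN/m³.
A = 1.94 × 1.7 = 3.298 m².
From F = γ·h_c·A, the centroid depth is h_c = 251/(12.3606 × 3.298) = 6.1572 m.
The centroid lies 1.7/2 = 0.85 m below the top edge, so the top edge sits at h_top = 6.1572 − 0.85 = 5.3072 m below the surface.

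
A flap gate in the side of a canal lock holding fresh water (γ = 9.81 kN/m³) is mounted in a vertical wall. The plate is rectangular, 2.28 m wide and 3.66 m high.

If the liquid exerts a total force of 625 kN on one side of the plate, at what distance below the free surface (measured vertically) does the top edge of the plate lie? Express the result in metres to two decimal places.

γ = 9.81 kN/m³.
A = 2.28 × 3.66 = 8.3448 m².
From F = γ·h_c·A, the centroid depth is h_c = 625/(9.81 × 8.3448) = 7.63475 m.
The centroid lies 3.66/2 = 1.83 m below the top edge, so the top edge sits at h_top = 7.63475 − 1.83 = 5.80475 m below the surface.

d_top ≈ 5.80 m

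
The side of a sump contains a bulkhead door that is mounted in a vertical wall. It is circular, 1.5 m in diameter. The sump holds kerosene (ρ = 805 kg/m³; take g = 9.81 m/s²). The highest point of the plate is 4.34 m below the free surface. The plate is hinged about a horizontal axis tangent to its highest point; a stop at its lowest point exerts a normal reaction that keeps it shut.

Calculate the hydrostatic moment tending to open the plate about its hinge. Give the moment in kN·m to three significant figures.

M ≈ 55.2 kN·m

γ = ρg = 805 × 9.81 / 1000 = 7.89705 kN/m³.
The centroid is at the centre, 0.75 m below the top of the plate, so the centroid depth is h_c = 4.34 + 0.75 = 5.09 m.
A = π(0.75)² = 1.76715 m².
Resultant F = γ·h_c·A = 7.89705 × 5.09 × 1.76715 = 71.0323 kN.
I_c = πr⁴/4 = π × 0.75⁴/4 = 0.248505 m⁴.
Centre of pressure: y_p = y_c + I_c/(y_c·A) = 5.09 + 0.248505/(5.09 × 1.76715) = 5.09 + 0.0276276 = 5.11763 m along the plane.
The resultant acts 0.75 + 0.0276276 = 0.777628 m (along the plate) below the hinge at the top edge, so the moment about the hinge is M = F × 0.777628 = 71.0323 × 0.777628 = 55.2367 kN·m.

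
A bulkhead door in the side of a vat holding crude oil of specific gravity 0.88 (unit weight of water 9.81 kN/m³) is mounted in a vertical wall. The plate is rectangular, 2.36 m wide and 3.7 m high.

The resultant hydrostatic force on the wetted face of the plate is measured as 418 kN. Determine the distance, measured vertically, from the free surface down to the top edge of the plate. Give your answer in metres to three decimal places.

d_top ≈ 3.695 m

γ = 0.88 × 9.81 = 8.6328 kN/m³.
A = 2.36 × 3.7 = 8.732 m².
From F = γ·h_c·A, the centroid depth is h_c = 418/(8.6328 × 8.732) = 5.54512 m.
The centroid lies 3.7/2 = 1.85 m below the top edge, so the top edge sits at h_top = 5.54512 − 1.85 = 3.69512 m below the surface.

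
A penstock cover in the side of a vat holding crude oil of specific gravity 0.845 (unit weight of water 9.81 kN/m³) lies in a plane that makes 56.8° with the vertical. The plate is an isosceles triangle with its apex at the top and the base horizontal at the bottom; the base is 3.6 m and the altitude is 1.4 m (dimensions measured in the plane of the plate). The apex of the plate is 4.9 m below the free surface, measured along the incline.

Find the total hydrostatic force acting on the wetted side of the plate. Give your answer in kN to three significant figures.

γ = 0.845 × 9.81 = 8.28945 kN/m³.
The plate makes 56.8° with the vertical, i.e. θ = 90° − 56.8° = 33.2° to the horizontal. Measuring y along the incline from the free-surface line, vertical depth h = y·sinθ with sinθ = 0.547563.
With the apex up, the centroid sits 2h/3 = 2 × 1.4/3 = 0.933333 m below the apex, so y_c = 4.9 + 0.933333 = 5.83333 m and h_c = 5.83333 × 0.547563 = 3.19412 m.
A = ½ × 3.6 × 1.4 = 2.52 m².
Resultant F = γ·h_c·A = 8.28945 × 3.19412 × 2.52 = 66.7233 kN.

F ≈ 66.7 kN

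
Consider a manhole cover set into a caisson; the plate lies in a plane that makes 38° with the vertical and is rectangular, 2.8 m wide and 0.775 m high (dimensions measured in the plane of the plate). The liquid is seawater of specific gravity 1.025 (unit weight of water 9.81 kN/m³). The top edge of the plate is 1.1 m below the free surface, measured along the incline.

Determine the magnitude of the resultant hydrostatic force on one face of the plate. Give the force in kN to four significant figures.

F ≈ 25.58 kN

γ = 1.025 × 9.81 = 10.05525 kN/m³.
The plate makes 38° with the vertical, i.e. θ = 90° − 38° = 52° to the horizontal. Measuring y along the incline from the free-surface line, vertical depth h = y·sinθ with sinθ = 0.788011.
The centroid lies 0.775/2 = 0.3875 m below the top edge, so y_c = 1.1 + 0.3875 = 1.4875 m and h_c = 1.4875 × 0.788011 = 1.17217 m.
A = 2.8 × 0.775 = 2.17 m².
Resultant F = γ·h_c·A = 10.05525 × 1.17217 × 2.17 = 25.5766 kN.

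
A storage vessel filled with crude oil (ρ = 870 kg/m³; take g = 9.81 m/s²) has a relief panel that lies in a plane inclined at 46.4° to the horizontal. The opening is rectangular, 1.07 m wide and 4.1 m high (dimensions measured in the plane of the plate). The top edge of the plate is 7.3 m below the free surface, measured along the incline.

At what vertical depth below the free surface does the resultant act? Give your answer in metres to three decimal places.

γ = ρg = 870 × 9.81 / 1000 = 8.5347 kN/m³.
Let θ = 46.4° be the plate's angle to the horizontal; measure y along the incline from where the plane meets the free surface. Vertical depth h = y·sinθ with sinθ = 0.724172.
The centroid lies 4.1/2 = 2.05 m below the top edge, so y_c = 7.3 + 2.05 = 9.35 m and h_c = 9.35 × 0.724172 = 6.77101 m.
A = 1.07 × 4.1 = 4.387 m².
Resultant F = γ·h_c·A = 8.5347 × 6.77101 × 4.387 = 253.518 kN.
I_c = b·h³/12 = 1.07 × 4.1³/12 = 6.14546 m⁴.
Centre of pressure: y_p = y_c + I_c/(y_c·A) = 9.35 + 6.14546/(9.35 × 4.387) = 9.35 + 0.149822 = 9.49982 m along the plane.
Vertically, h_p = y_p·sinθ = 9.49982 × 0.724172 = 6.8795 m.

h_p = 6.880 m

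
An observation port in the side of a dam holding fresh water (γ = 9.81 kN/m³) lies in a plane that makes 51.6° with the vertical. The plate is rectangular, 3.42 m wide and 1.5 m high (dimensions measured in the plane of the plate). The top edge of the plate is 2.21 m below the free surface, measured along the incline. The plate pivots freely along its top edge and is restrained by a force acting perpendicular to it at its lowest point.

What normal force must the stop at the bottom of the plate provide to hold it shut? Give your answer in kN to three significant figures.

γ = 9.81 kN/m³.
The plate makes 51.6° with the vertical, i.e. θ = 90° − 51.6° = 38.4° to the horizontal. Measuring y along the incline from the free-surface line, vertical depth h = y·sinθ with sinθ = 0.621148.
The centroid lies 1.5/2 = 0.75 m below the top edge, so y_c = 2.21 + 0.75 = 2.96 m and h_c = 2.96 × 0.621148 = 1.8386 m.
A = 3.42 × 1.5 = 5.13 m².
Resultant F = γ·h_c·A = 9.81 × 1.8386 × 5.13 = 92.5281 kN.
I_c = b·h³/12 = 3.42 × 1.5³/12 = 0.961875 m⁴.
Centre of pressure: y_p = y_c + I_c/(y_c·A) = 2.96 + 0.961875/(2.96 × 5.13) = 2.96 + 0.0633446 = 3.02334 m along the plane.
The resultant acts 0.75 + 0.0633446 = 0.813345 m (along the plate) below the hinge at the top edge, so the moment about the hinge is M = F × 0.813345 = 92.5281 × 0.813345 = 75.2573 kN·m.
A normal force at the bottom, 1.5 m from the hinge, must supply this moment: P = 75.2573/1.5 = 50.1715 kN.

P ≈ 50.2 kN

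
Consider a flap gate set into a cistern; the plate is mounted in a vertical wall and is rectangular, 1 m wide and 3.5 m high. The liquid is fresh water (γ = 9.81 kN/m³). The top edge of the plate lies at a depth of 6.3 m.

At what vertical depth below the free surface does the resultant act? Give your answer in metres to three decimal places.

h_p = 8.177 m

γ = 9.81 kN/m³.
The centroid lies 3.5/2 = 1.75 m below the top edge, so the centroid depth is h_c = 6.3 + 1.75 = 8.05 m.
A = 1 × 3.5 = 3.5 m².
Resultant F = γ·h_c·A = 9.81 × 8.05 × 3.5 = 276.397 kN.
I_c = b·h³/12 = 1 × 3.5³/12 = 3.57292 m⁴.
Centre of pressure: y_p = y_c + I_c/(y_c·A) = 8.05 + 3.57292/(8.05 × 3.5) = 8.05 + 0.126812 = 8.17681 m along the plane.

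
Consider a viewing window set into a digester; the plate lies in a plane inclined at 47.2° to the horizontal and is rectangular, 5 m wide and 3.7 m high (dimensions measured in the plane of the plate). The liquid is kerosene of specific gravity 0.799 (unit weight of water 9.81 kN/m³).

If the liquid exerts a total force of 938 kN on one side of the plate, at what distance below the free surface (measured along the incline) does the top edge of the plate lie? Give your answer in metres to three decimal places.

y_top ≈ 6.966 m

γ = 0.799 × 9.81 = 7.83819 kN/m³.
A = 5 × 3.7 = 18.5 m².
From F = γ·h_c·A, the centroid depth is h_c = 938/(7.83819 × 18.5) = 6.46867 m.
Let θ = 47.2° be the plate's angle to the horizontal; measure y along the incline from where the plane meets the free surface. Vertical depth h = y·sinθ with sinθ = 0.733730.
Along the incline, y_c = h_c/sinθ = 6.46867/0.733730 = 8.81614 m.
The centroid lies 3.7/2 = 1.85 m below the top edge, so the top edge sits at y_top = 8.81614 − 1.85 = 6.96614 m along the incline.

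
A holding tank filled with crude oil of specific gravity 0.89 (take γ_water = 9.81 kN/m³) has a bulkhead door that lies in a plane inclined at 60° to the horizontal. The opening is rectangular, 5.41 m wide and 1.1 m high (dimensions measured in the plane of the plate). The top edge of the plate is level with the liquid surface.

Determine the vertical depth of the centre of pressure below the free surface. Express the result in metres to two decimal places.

γ = 0.89 × 9.81 = 8.7309 kN/m³.
Let θ = 60° be the plate's angle to the horizontal; measure y along the incline from where the plane meets the free surface. Vertical depth h = y·sinθ with sinθ = 0.866025.
The centroid lies 1.1/2 = 0.55 m below the top edge, so y_c = 0.55 m and h_c = 0.55 × 0.866025 = 0.476314 m.
A = 5.41 × 1.1 = 5.951 m².
Resultant F = γ·h_c·A = 8.7309 × 0.476314 × 5.951 = 24.7481 kN.
I_c = b·h³/12 = 5.41 × 1.1³/12 = 0.600059 m⁴.
Centre of pressure: y_p = y_c + I_c/(y_c·A) = 0.55 + 0.600059/(0.55 × 5.951) = 0.55 + 0.183333 = 0.733333 m along the plane.
Vertically, h_p = y_p·sinθ = 0.733333 × 0.866025 = 0.635085 m.

h_p = 0.64 m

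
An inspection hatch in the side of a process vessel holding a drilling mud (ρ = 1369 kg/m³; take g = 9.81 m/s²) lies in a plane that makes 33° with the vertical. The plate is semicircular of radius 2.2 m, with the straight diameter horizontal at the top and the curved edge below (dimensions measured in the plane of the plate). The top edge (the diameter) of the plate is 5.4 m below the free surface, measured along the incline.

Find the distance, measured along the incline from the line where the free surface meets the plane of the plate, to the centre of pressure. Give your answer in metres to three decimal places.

y_p = 6.387 m

γ = ρg = 1369 × 9.81 / 1000 = 13.42989 kN/m³.
The plate makes 33° with the vertical, i.e. θ = 90° − 33° = 57° to the horizontal. Measuring y along the incline from the free-surface line, vertical depth h = y·sinθ with sinθ = 0.838671.
The centroid of a semicircle lies 4r/(3π) = 0.933709 m from the diameter, here below the top edge, so y_c = 5.4 + 0.933709 = 6.33371 m and h_c = 6.33371 × 0.838671 = 5.3119 m.
A = πr²/2 = π × 2.2²/2 = 7.60265 m².
Resultant F = γ·h_c·A = 13.42989 × 5.3119 × 7.60265 = 542.36 kN.
I_c = (π/8 − 8/(9π))·r⁴ = 0.109757 × 2.2⁴ = 2.57112 m⁴.
Centre of pressure: y_p = y_c + I_c/(y_c·A) = 6.33371 + 2.57112/(6.33371 × 7.60265) = 6.33371 + 0.0533948 = 6.3871 m along the plane.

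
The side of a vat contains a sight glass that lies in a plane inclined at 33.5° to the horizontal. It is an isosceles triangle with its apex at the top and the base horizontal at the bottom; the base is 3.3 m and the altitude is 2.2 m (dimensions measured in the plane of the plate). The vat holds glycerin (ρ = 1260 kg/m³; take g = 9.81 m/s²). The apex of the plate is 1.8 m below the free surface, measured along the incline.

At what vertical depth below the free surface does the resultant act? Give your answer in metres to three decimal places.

h_p = 1.848 m

γ = ρg = 1260 × 9.81 / 1000 = 12.3606 kN/m³.
Let θ = 33.5° be the plate's angle to the horizontal; measure y along the incline from where the plane meets the free surface. Vertical depth h = y·sinθ with sinθ = 0.551937.
With the apex up, the centroid sits 2h/3 = 2 × 2.2/3 = 1.46667 m below the apex, so y_c = 1.8 + 1.46667 = 3.26667 m and h_c = 3.26667 × 0.551937 = 1.803 m.
A = ½ × 3.3 × 2.2 = 3.63 m².
Resultant F = γ·h_c·A = 12.3606 × 1.803 × 3.63 = 80.8988 kN.
I_c = b·h³/36 = 3.3 × 2.2³/36 = 0.976067 m⁴.
Centre of pressure: y_p = y_c + I_c/(y_c·A) = 3.26667 + 0.976067/(3.26667 × 3.63) = 3.26667 + 0.0823129 = 3.34898 m along the plane.
Vertically, h_p = y_p·sinθ = 3.34898 × 0.551937 = 1.84843 m.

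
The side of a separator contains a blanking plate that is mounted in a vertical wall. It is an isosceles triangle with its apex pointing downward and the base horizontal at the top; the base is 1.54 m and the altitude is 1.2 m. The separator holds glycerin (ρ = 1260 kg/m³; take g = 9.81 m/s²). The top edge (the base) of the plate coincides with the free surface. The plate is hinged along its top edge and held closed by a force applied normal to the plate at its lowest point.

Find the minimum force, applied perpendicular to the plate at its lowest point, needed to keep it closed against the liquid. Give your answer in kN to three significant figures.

P ≈ 2.28 kN

γ = ρg = 1260 × 9.81 / 1000 = 12.3606 kN/m³.
With the apex down, the centroid sits h/3 = 1.2/3 = 0.4 m below the base (the top edge), so the centroid depth is h_c = 0.4 m.
A = ½ × 1.54 × 1.2 = 0.924 m².
Resultant F = γ·h_c·A = 12.3606 × 0.4 × 0.924 = 4.56848 kN.
I_c = b·h³/36 = 1.54 × 1.2³/36 = 0.07392 m⁴.
Centre of pressure: y_p = y_c + I_c/(y_c·A) = 0.4 + 0.07392/(0.4 × 0.924) = 0.4 + 0.2 = 0.6 m along the plane.
The resultant acts 0.4 + 0.2 = 0.6 m (along the plate) below the hinge at the top edge, so the moment about the hinge is M = F × 0.6 = 4.56848 × 0.6 = 2.74109 kN·m.
A normal force at the bottom, 1.2 m from the hinge, must supply this moment: P = 2.74109/1.2 = 2.28424 kN.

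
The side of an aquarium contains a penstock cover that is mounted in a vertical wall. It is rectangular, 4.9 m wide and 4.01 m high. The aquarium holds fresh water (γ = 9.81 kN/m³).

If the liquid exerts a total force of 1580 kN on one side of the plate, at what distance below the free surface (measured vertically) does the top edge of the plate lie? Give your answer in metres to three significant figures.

γ = 9.81 kN/m³.
A = 4.9 × 4.01 = 19.649 m².
From F = γ·h_c·A, the centroid depth is h_c = 1580/(9.81 × 19.649) = 8.19686 m.
The centroid lies 4.01/2 = 2.005 m below the top edge, so the top edge sits at h_top = 8.19686 − 2.005 = 6.19186 m below the surface.

d_top ≈ 6.19 m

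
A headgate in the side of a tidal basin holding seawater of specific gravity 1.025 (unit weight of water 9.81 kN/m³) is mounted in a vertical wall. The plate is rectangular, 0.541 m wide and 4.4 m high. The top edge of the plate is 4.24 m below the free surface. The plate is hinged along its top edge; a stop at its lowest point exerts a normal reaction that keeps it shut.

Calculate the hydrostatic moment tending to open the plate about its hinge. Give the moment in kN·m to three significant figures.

γ = 1.025 × 9.81 = 10.05525 kN/m³.
The centroid lies 4.4/2 = 2.2 m below the top edge, so the centroid depth is h_c = 4.24 + 2.2 = 6.44 m.
A = 0.541 × 4.4 = 2.3804 m².
Resultant F = γ·h_c·A = 10.05525 × 6.44 × 2.3804 = 154.145 kN.
I_c = b·h³/12 = 0.541 × 4.4³/12 = 3.84038 m⁴.
Centre of pressure: y_p = y_c + I_c/(y_c·A) = 6.44 + 3.84038/(6.44 × 2.3804) = 6.44 + 0.250518 = 6.69052 m along the plane.
The resultant acts 2.2 + 0.250518 = 2.45052 m (along the plate) below the hinge at the top edge, so the moment about the hinge is M = F × 2.45052 = 154.145 × 2.45052 = 377.735 kN·m.

M ≈ 378 kN·m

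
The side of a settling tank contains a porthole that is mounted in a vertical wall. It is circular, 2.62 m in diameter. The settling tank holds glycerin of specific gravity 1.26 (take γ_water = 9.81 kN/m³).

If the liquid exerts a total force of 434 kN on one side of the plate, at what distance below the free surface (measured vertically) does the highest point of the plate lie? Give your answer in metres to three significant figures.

γ = 1.26 × 9.81 = 12.3606 kN/m³.
A = π(1.31)² = 5.39129 m².
From F = γ·h_c·A, the centroid depth is h_c = 434/(12.3606 × 5.39129) = 6.51265 m.
The centroid is at the centre, 1.31 m below the top of the plate, so the highest point sits at h_top = 6.51265 − 1.31 = 5.20265 m below the surface.

d_top ≈ 5.20 m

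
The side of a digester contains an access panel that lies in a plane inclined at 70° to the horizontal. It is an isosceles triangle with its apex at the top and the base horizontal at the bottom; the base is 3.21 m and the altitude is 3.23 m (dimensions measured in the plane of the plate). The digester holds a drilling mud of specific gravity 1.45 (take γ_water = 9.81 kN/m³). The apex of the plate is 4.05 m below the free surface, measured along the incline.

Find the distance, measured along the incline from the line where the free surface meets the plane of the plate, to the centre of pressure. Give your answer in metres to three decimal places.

y_p = 6.297 m

γ = 1.45 × 9.81 = 14.2245 kN/m³.
Let θ = 70° be the plate's angle to the horizontal; measure y along the incline from where the plane meets the free surface. Vertical depth h = y·sinθ with sinθ = 0.939693.
With the apex up, the centroid sits 2h/3 = 2 × 3.23/3 = 2.15333 m below the apex, so y_c = 4.05 + 2.15333 = 6.20333 m and h_c = 6.20333 × 0.939693 = 5.82923 m.
A = ½ × 3.21 × 3.23 = 5.18415 m².
Resultant F = γ·h_c·A = 14.2245 × 5.82923 × 5.18415 = 429.859 kN.
I_c = b·h³/36 = 3.21 × 3.23³/36 = 3.00476 m⁴.
Centre of pressure: y_p = y_c + I_c/(y_c·A) = 6.20333 + 3.00476/(6.20333 × 5.18415) = 6.20333 + 0.0934345 = 6.29676 m along the plane.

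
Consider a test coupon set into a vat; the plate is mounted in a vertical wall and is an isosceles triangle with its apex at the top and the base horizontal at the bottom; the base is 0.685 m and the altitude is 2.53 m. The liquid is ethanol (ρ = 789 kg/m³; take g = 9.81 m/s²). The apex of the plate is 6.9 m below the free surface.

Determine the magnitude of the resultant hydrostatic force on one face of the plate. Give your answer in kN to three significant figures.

γ = ρg = 789 × 9.81 / 1000 = 7.74009 kN/m³.
With the apex up, the centroid sits 2h/3 = 2 × 2.53/3 = 1.68667 m below the apex, so the centroid depth is h_c = 6.9 + 1.68667 = 8.58667 m.
A = ½ × 0.685 × 2.53 = 0.866525 m².
Resultant F = γ·h_c·A = 7.74009 × 8.58667 × 0.866525 = 57.5906 kN.

F ≈ 57.6 kN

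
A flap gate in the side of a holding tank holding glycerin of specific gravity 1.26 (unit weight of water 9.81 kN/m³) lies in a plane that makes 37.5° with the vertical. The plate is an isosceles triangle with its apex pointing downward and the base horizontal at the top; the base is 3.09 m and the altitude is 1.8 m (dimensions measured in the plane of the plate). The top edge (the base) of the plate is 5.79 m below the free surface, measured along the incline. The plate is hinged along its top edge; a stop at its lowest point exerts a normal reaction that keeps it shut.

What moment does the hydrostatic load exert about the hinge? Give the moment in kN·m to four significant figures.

γ = 1.26 × 9.81 = 12.3606 kN/m³.
The plate makes 37.5° with the vertical, i.e. θ = 90° − 37.5° = 52.5° to the horizontal. Measuring y along the incline from the free-surface line, vertical depth h = y·sinθ with sinθ = 0.793353.
With the apex down, the centroid sits h/3 = 1.8/3 = 0.6 m below the base (the top edge), so y_c = 5.79 + 0.6 = 6.39 m and h_c = 6.39 × 0.793353 = 5.06953 m.
A = ½ × 3.09 × 1.8 = 2.781 m².
Resultant F = γ·h_c·A = 12.3606 × 5.06953 × 2.781 = 174.264 kN.
I_c = b·h³/36 = 3.09 × 1.8³/36 = 0.50058 m⁴.
Centre of pressure: y_p = y_c + I_c/(y_c·A) = 6.39 + 0.50058/(6.39 × 2.781) = 6.39 + 0.028169 = 6.41817 m along the plane.
The resultant acts 0.6 + 0.028169 = 0.628169 m (along the plate) below the hinge at the top edge, so the moment about the hinge is M = F × 0.628169 = 174.264 × 0.628169 = 109.467 kN·m.

M ≈ 109.5 kN·m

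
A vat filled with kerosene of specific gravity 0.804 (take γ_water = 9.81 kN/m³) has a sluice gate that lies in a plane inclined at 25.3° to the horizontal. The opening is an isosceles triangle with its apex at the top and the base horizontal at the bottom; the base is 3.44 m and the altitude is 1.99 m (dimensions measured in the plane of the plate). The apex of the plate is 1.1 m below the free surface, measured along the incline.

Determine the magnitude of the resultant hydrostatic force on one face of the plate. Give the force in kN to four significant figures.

F ≈ 28.00 kN

γ = 0.804 × 9.81 = 7.88724 kN/m³.
Let θ = 25.3° be the plate's angle to the horizontal; measure y along the incline from where the plane meets the free surface. Vertical depth h = y·sinθ with sinθ = 0.427358.
With the apex up, the centroid sits 2h/3 = 2 × 1.99/3 = 1.32667 m below the apex, so y_c = 1.1 + 1.32667 = 2.42667 m and h_c = 2.42667 × 0.427358 = 1.03706 m.
A = ½ × 3.44 × 1.99 = 3.4228 m².
Resultant F = γ·h_c·A = 7.88724 × 1.03706 × 3.4228 = 27.9969 kN.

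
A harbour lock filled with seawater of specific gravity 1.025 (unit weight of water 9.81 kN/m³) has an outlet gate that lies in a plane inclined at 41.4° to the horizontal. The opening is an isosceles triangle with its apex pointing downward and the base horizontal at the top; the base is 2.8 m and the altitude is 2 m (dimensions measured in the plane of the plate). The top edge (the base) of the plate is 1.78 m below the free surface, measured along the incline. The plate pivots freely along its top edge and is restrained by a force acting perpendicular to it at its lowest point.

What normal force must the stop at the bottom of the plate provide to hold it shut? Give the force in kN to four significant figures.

P ≈ 17.25 kN

γ = 1.025 × 9.81 = 10.05525 kN/m³.
Let θ = 41.4° be the plate's angle to the horizontal; measure y along the incline from where the plane meets the free surface. Vertical depth h = y·sinθ with sinθ = 0.661312.
With the apex down, the centroid sits h/3 = 2/3 = 0.666667 m below the base (the top edge), so y_c = 1.78 + 0.666667 = 2.44667 m and h_c = 2.44667 × 0.661312 = 1.61801 m.
A = ½ × 2.8 × 2 = 2.8 m².
Resultant F = γ·h_c·A = 10.05525 × 1.61801 × 2.8 = 45.5546 kN.
I_c = b·h³/36 = 2.8 × 2³/36 = 0.622222 m⁴.
Centre of pressure: y_p = y_c + I_c/(y_c·A) = 2.44667 + 0.622222/(2.44667 × 2.8) = 2.44667 + 0.0908264 = 2.5375 m along the plane.
The resultant acts 0.666667 + 0.0908264 = 0.757493 m (along the plate) below the hinge at the top edge, so the moment about the hinge is M = F × 0.757493 = 45.5546 × 0.757493 = 34.5073 kN·m.
A normal force at the bottom, 2 m from the hinge, must supply this moment: P = 34.5073/2 = 17.2537 kN.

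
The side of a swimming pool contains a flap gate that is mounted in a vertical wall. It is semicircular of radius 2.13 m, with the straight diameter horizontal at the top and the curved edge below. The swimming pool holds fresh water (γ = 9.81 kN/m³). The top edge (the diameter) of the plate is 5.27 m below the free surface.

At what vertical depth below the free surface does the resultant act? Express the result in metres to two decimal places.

h_p = 6.23 m

γ = 9.81 kN/m³.
The centroid of a semicircle lies 4r/(3π) = 0.904 m from the diameter, here below the top edge, so the centroid depth is h_c = 5.27 + 0.904 = 6.174 m.
A = πr²/2 = π × 2.13²/2 = 7.12655 m².
Resultant F = γ·h_c·A = 9.81 × 6.174 × 7.12655 = 431.633 kN.
I_c = (π/8 − 8/(9π))·r⁴ = 0.109757 × 2.13⁴ = 2.25918 m⁴.
Centre of pressure: y_p = y_c + I_c/(y_c·A) = 6.174 + 2.25918/(6.174 × 7.12655) = 6.174 + 0.0513458 = 6.22535 m along the plane.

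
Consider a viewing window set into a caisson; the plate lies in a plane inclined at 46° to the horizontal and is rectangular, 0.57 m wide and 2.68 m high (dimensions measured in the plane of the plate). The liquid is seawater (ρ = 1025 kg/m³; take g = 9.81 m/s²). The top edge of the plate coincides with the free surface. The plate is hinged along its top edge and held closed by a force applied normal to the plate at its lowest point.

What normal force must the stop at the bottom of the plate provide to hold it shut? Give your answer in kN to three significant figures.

P ≈ 9.87 kN

γ = ρg = 1025 × 9.81 / 1000 = 10.05525 kN/m³.
Let θ = 46° be the plate's angle to the horizontal; measure y along the incline from where the plane meets the free surface. Vertical depth h = y·sinθ with sinθ = 0.719340.
The centroid lies 2.68/2 = 1.34 m below the top edge, so y_c = 1.34 m and h_c = 1.34 × 0.719340 = 0.963916 m.
A = 0.57 × 2.68 = 1.5276 m².
Resultant F = γ·h_c·A = 10.05525 × 0.963916 × 1.5276 = 14.8061 kN.
I_c = b·h³/12 = 0.57 × 2.68³/12 = 0.91432 m⁴.
Centre of pressure: y_p = y_c + I_c/(y_c·A) = 1.34 + 0.91432/(1.34 × 1.5276) = 1.34 + 0.446667 = 1.78667 m along the plane.
The resultant acts 1.34 + 0.446667 = 1.78667 m (along the plate) below the hinge at the top edge, so the moment about the hinge is M = F × 1.78667 = 14.8061 × 1.78667 = 26.4536 kN·m.
A normal force at the bottom, 2.68 m from the hinge, must supply this moment: P = 26.4536/2.68 = 9.87075 kN.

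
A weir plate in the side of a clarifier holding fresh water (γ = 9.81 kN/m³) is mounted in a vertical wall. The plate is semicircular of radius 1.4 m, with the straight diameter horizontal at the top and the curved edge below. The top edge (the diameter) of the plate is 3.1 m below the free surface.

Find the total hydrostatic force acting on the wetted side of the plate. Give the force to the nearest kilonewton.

γ = 9.81 kN/m³.
The centroid of a semicircle lies 4r/(3π) = 0.594178 m from the diameter, here below the top edge, so the centroid depth is h_c = 3.1 + 0.594178 = 3.69418 m.
A = πr²/2 = π × 1.4²/2 = 3.07876 m².
Resultant F = γ·h_c·A = 9.81 × 3.69418 × 3.07876 = 111.574 kN.

F ≈ 112 kN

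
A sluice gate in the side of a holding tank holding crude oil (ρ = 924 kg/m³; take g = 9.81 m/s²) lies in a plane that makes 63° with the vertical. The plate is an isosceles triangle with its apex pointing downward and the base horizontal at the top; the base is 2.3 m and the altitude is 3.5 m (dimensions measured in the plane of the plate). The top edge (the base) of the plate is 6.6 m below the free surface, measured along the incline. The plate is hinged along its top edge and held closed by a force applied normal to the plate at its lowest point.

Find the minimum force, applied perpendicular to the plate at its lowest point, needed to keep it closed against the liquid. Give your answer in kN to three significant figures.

γ = ρg = 924 × 9.81 / 1000 = 9.06444 kN/m³.
The plate makes 63° with the vertical, i.e. θ = 90° − 63° = 27° to the horizontal. Measuring y along the incline from the free-surface line, vertical depth h = y·sinθ with sinθ = 0.453990.
With the apex down, the centroid sits h/3 = 3.5/3 = 1.16667 m below the base (the top edge), so y_c = 6.6 + 1.16667 = 7.76667 m and h_c = 7.76667 × 0.453990 = 3.52599 m.
A = ½ × 2.3 × 3.5 = 4.025 m².
Resultant F = γ·h_c·A = 9.06444 × 3.52599 × 4.025 = 128.644 kN.
I_c = b·h³/36 = 2.3 × 3.5³/36 = 2.73924 m⁴.
Centre of pressure: y_p = y_c + I_c/(y_c·A) = 7.76667 + 2.73924/(7.76667 × 4.025) = 7.76667 + 0.0876253 = 7.8543 m along the plane.
The resultant acts 1.16667 + 0.0876253 = 1.2543 m (along the plate) below the hinge at the top edge, so the moment about the hinge is M = F × 1.2543 = 128.644 × 1.2543 = 161.358 kN·m.
A normal force at the bottom, 3.5 m from the hinge, must supply this moment: P = 161.358/3.5 = 46.1023 kN.

P ≈ 46.1 kN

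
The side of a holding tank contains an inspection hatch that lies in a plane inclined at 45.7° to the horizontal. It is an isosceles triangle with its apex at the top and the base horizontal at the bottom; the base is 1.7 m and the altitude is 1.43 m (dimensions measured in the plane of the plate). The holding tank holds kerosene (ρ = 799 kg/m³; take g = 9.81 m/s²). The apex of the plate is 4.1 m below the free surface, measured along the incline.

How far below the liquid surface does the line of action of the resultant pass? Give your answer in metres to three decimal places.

γ = ρg = 799 × 9.81 / 1000 = 7.83819 kN/m³.
Let θ = 45.7° be the plate's angle to the horizontal; measure y along the incline from where the plane meets the free surface. Vertical depth h = y·sinθ with sinθ = 0.715693.
With the apex up, the centroid sits 2h/3 = 2 × 1.43/3 = 0.953333 m below the apex, so y_c = 4.1 + 0.953333 = 5.05333 m and h_c = 5.05333 × 0.715693 = 3.61663 m.
A = ½ × 1.7 × 1.43 = 1.2155 m².
Resultant F = γ·h_c·A = 7.83819 × 3.61663 × 1.2155 = 34.4568 kN.
I_c = b·h³/36 = 1.7 × 1.43³/36 = 0.138088 m⁴.
Centre of pressure: y_p = y_c + I_c/(y_c·A) = 5.05333 + 0.138088/(5.05333 × 1.2155) = 5.05333 + 0.0224814 = 5.07581 m along the plane.
Vertically, h_p = y_p·sinθ = 5.07581 × 0.715693 = 3.63272 m.

h_p = 3.633 m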